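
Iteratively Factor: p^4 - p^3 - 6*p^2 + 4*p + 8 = (p + 2)*(p^3 - 3*p^2 + 4) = (p - 2)*(p + 2)*(p^2 - p - 2) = (p - 2)^2*(p + 2)*(p + 1)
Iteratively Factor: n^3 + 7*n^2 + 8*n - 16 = (n + 4)*(n^2 + 3*n - 4) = (n - 1)*(n + 4)*(n + 4)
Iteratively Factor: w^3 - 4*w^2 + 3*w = (w - 3)*(w^2 - w) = w*(w - 3)*(w - 1)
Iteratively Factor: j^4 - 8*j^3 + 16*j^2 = (j)*(j^3 - 8*j^2 + 16*j) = j*(j - 4)*(j^2 - 4*j) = j*(j - 4)^2*(j)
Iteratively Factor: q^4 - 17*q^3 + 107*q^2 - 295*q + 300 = (q - 3)*(q^3 - 14*q^2 + 65*q - 100) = (q - 5)*(q - 3)*(q^2 - 9*q + 20) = (q - 5)*(q - 4)*(q - 3)*(q - 5)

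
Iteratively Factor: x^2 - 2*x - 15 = (x + 3)*(x - 5)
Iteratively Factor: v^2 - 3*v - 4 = (v + 1)*(v - 4)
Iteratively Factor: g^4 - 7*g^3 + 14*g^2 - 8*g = (g - 1)*(g^3 - 6*g^2 + 8*g) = (g - 2)*(g - 1)*(g^2 - 4*g) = g*(g - 2)*(g - 1)*(g - 4)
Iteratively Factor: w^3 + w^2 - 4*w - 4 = (w + 2)*(w^2 - w - 2) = (w + 1)*(w + 2)*(w - 2)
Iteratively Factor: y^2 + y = (y + 1)*(y)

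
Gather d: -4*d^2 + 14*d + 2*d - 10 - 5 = -4*d^2 + 16*d - 15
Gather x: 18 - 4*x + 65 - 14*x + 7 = 90 - 18*x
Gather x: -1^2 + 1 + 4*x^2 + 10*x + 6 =4*x^2 + 10*x + 6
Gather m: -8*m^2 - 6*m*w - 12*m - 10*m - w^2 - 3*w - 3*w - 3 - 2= -8*m^2 + m*(-6*w - 22) - w^2 - 6*w - 5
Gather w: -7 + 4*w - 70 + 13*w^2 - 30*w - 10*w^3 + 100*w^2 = -10*w^3 + 113*w^2 - 26*w - 77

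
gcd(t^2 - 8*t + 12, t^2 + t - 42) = t - 6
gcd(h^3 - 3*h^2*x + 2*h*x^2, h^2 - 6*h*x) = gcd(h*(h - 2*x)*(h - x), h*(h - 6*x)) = h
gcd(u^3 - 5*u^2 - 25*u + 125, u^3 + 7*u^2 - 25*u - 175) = u^2 - 25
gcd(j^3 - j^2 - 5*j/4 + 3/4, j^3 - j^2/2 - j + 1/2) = j^2 + j/2 - 1/2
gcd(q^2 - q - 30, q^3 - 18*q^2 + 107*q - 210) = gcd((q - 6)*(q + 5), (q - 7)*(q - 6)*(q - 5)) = q - 6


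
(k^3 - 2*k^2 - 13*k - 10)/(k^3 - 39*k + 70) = (k^2 + 3*k + 2)/(k^2 + 5*k - 14)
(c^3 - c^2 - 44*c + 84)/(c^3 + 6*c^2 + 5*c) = (c^3 - c^2 - 44*c + 84)/(c*(c^2 + 6*c + 5))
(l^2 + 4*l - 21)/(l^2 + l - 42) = (l - 3)/(l - 6)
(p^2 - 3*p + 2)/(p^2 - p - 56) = (-p^2 + 3*p - 2)/(-p^2 + p + 56)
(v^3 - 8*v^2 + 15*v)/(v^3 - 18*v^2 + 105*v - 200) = v*(v - 3)/(v^2 - 13*v + 40)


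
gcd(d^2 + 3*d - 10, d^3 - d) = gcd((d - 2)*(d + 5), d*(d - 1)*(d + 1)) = 1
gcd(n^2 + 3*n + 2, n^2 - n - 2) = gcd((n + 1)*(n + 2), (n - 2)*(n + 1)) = n + 1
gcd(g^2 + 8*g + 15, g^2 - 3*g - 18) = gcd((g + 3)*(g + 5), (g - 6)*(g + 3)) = g + 3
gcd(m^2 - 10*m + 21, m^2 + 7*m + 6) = 1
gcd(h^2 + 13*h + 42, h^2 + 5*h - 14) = h + 7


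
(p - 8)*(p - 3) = p^2 - 11*p + 24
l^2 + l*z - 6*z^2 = (l - 2*z)*(l + 3*z)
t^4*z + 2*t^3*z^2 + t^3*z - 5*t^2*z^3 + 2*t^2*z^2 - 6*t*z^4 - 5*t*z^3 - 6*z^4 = (t - 2*z)*(t + z)*(t + 3*z)*(t*z + z)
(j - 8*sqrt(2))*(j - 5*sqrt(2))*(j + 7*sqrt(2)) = j^3 - 6*sqrt(2)*j^2 - 102*j + 560*sqrt(2)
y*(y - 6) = y^2 - 6*y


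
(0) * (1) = 0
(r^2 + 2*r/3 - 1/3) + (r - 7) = r^2 + 5*r/3 - 22/3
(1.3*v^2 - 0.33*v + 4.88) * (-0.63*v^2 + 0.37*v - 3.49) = -0.819*v^4 + 0.6889*v^3 - 7.7335*v^2 + 2.9573*v - 17.0312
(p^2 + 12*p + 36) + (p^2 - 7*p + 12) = 2*p^2 + 5*p + 48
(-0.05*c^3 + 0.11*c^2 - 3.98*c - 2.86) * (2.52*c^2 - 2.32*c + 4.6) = -0.126*c^5 + 0.3932*c^4 - 10.5148*c^3 + 2.5324*c^2 - 11.6728*c - 13.156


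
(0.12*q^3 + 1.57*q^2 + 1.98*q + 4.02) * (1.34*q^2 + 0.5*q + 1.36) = 0.1608*q^5 + 2.1638*q^4 + 3.6014*q^3 + 8.512*q^2 + 4.7028*q + 5.4672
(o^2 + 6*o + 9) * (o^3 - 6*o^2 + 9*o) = o^5 - 18*o^3 + 81*o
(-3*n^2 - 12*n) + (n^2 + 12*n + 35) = 35 - 2*n^2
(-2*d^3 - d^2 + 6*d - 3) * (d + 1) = -2*d^4 - 3*d^3 + 5*d^2 + 3*d - 3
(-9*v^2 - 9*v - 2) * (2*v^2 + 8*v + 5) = -18*v^4 - 90*v^3 - 121*v^2 - 61*v - 10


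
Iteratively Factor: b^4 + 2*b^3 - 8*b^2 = (b + 4)*(b^3 - 2*b^2) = (b - 2)*(b + 4)*(b^2) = b*(b - 2)*(b + 4)*(b)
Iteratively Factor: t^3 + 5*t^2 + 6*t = (t + 2)*(t^2 + 3*t) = t*(t + 2)*(t + 3)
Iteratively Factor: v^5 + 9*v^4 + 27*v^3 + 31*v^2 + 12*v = (v + 3)*(v^4 + 6*v^3 + 9*v^2 + 4*v) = (v + 1)*(v + 3)*(v^3 + 5*v^2 + 4*v) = v*(v + 1)*(v + 3)*(v^2 + 5*v + 4) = v*(v + 1)*(v + 3)*(v + 4)*(v + 1)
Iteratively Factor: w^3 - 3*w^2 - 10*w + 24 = (w - 4)*(w^2 + w - 6) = (w - 4)*(w - 2)*(w + 3)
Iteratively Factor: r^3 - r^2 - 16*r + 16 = (r - 1)*(r^2 - 16) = (r - 1)*(r + 4)*(r - 4)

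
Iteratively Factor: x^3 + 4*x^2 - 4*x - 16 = (x - 2)*(x^2 + 6*x + 8) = (x - 2)*(x + 4)*(x + 2)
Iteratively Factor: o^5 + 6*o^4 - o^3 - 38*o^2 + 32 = (o + 1)*(o^4 + 5*o^3 - 6*o^2 - 32*o + 32) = (o - 2)*(o + 1)*(o^3 + 7*o^2 + 8*o - 16) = (o - 2)*(o + 1)*(o + 4)*(o^2 + 3*o - 4) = (o - 2)*(o + 1)*(o + 4)^2*(o - 1)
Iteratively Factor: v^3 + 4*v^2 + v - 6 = (v + 3)*(v^2 + v - 2) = (v - 1)*(v + 3)*(v + 2)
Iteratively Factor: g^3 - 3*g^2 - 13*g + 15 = (g + 3)*(g^2 - 6*g + 5) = (g - 5)*(g + 3)*(g - 1)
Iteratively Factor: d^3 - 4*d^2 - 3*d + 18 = (d - 3)*(d^2 - d - 6) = (d - 3)*(d + 2)*(d - 3)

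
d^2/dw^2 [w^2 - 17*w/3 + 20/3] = 2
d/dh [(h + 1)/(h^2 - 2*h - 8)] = (h^2 - 2*h - 2*(h - 1)*(h + 1) - 8)/(-h^2 + 2*h + 8)^2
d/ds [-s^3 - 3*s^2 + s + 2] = -3*s^2 - 6*s + 1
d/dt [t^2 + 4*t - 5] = 2*t + 4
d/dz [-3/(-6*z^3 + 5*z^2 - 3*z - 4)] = 3*(-18*z^2 + 10*z - 3)/(6*z^3 - 5*z^2 + 3*z + 4)^2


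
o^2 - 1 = (o - 1)*(o + 1)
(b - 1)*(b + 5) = b^2 + 4*b - 5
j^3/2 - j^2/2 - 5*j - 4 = (j/2 + 1/2)*(j - 4)*(j + 2)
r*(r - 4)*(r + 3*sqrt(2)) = r^3 - 4*r^2 + 3*sqrt(2)*r^2 - 12*sqrt(2)*r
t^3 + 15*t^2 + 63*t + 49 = (t + 1)*(t + 7)^2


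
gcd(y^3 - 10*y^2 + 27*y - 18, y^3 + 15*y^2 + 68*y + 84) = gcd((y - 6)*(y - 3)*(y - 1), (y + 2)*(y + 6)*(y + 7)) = 1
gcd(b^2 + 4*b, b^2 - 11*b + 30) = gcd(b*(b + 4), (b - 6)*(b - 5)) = 1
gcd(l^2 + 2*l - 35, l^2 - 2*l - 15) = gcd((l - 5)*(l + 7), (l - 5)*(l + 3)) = l - 5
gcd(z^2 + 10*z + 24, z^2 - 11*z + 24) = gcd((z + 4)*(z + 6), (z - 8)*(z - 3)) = 1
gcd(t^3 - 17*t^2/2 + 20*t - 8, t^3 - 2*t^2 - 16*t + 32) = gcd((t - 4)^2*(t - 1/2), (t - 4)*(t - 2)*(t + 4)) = t - 4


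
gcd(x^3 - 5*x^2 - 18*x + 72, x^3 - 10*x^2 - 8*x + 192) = x^2 - 2*x - 24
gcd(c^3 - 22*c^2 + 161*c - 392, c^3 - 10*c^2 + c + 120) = c - 8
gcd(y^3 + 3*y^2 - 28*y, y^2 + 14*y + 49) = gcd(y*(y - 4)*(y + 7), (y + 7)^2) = y + 7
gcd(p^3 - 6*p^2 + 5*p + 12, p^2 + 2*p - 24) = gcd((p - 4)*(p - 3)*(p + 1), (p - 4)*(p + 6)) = p - 4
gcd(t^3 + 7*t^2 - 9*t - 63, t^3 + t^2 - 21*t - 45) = t + 3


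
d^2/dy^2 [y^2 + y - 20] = 2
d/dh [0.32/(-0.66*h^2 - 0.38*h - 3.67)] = (0.4224*h + 0.1216)/(0.66*h^2 + 0.38*h + 3.67)^2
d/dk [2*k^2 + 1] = 4*k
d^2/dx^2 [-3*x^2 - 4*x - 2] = -6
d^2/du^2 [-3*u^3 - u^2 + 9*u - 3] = -18*u - 2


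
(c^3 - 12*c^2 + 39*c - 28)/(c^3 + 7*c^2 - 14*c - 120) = (c^2 - 8*c + 7)/(c^2 + 11*c + 30)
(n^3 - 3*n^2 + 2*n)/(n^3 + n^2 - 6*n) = (n - 1)/(n + 3)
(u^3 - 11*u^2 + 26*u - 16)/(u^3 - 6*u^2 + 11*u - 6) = (u - 8)/(u - 3)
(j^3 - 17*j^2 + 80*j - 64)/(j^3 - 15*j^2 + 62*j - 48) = (j - 8)/(j - 6)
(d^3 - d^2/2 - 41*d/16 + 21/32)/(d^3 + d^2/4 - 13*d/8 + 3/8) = (d - 7/4)/(d - 1)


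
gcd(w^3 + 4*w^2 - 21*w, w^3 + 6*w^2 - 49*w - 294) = w + 7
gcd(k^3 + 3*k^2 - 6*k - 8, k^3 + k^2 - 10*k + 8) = k^2 + 2*k - 8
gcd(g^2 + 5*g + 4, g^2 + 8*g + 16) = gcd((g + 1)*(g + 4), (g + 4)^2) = g + 4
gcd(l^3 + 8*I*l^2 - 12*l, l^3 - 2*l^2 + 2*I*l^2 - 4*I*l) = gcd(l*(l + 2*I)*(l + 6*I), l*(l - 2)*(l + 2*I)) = l^2 + 2*I*l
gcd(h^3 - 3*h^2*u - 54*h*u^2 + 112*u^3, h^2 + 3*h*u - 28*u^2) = h + 7*u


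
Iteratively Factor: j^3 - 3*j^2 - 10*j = (j)*(j^2 - 3*j - 10) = j*(j - 5)*(j + 2)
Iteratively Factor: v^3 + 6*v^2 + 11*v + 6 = (v + 1)*(v^2 + 5*v + 6) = (v + 1)*(v + 3)*(v + 2)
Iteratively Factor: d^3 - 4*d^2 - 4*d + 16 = (d + 2)*(d^2 - 6*d + 8) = (d - 2)*(d + 2)*(d - 4)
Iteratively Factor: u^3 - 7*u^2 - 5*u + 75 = (u + 3)*(u^2 - 10*u + 25) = (u - 5)*(u + 3)*(u - 5)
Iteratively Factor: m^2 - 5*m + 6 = (m - 2)*(m - 3)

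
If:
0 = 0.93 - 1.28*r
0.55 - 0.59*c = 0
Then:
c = 0.93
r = 0.73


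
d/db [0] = 0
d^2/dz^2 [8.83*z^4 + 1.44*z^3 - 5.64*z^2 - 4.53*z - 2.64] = 105.96*z^2 + 8.64*z - 11.28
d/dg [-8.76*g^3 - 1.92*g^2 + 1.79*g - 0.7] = -26.28*g^2 - 3.84*g + 1.79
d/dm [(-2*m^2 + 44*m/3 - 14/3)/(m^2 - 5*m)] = 14*(-m^2 + 2*m - 5)/(3*m^2*(m^2 - 10*m + 25))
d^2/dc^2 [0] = 0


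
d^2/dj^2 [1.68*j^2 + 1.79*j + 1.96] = 3.36000000000000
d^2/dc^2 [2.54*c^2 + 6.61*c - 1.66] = 5.08000000000000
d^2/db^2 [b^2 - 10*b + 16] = 2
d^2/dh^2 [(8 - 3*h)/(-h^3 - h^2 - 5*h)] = 2*(9*h^5 - 39*h^4 - 76*h^3 - 144*h^2 - 120*h - 200)/(h^3*(h^6 + 3*h^5 + 18*h^4 + 31*h^3 + 90*h^2 + 75*h + 125))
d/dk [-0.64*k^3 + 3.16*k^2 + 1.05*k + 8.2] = -1.92*k^2 + 6.32*k + 1.05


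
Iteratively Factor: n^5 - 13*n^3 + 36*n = (n)*(n^4 - 13*n^2 + 36) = n*(n - 3)*(n^3 + 3*n^2 - 4*n - 12) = n*(n - 3)*(n + 3)*(n^2 - 4) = n*(n - 3)*(n - 2)*(n + 3)*(n + 2)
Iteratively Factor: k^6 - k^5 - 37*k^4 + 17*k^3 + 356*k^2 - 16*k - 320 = (k - 1)*(k^5 - 37*k^3 - 20*k^2 + 336*k + 320) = (k - 1)*(k + 4)*(k^4 - 4*k^3 - 21*k^2 + 64*k + 80) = (k - 5)*(k - 1)*(k + 4)*(k^3 + k^2 - 16*k - 16) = (k - 5)*(k - 4)*(k - 1)*(k + 4)*(k^2 + 5*k + 4) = (k - 5)*(k - 4)*(k - 1)*(k + 4)^2*(k + 1)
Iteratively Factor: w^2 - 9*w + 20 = (w - 5)*(w - 4)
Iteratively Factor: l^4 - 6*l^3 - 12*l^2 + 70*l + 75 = (l - 5)*(l^3 - l^2 - 17*l - 15) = (l - 5)*(l + 1)*(l^2 - 2*l - 15) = (l - 5)^2*(l + 1)*(l + 3)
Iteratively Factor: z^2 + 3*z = (z)*(z + 3)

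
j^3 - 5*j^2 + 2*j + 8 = (j - 4)*(j - 2)*(j + 1)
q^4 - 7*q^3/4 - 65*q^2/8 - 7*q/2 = q*(q - 4)*(q + 1/2)*(q + 7/4)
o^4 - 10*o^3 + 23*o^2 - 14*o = o*(o - 7)*(o - 2)*(o - 1)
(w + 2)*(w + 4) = w^2 + 6*w + 8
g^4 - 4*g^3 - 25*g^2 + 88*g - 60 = (g - 6)*(g - 2)*(g - 1)*(g + 5)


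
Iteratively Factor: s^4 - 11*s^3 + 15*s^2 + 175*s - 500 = (s - 5)*(s^3 - 6*s^2 - 15*s + 100) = (s - 5)^2*(s^2 - s - 20) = (s - 5)^2*(s + 4)*(s - 5)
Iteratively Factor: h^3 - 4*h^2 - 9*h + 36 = (h - 4)*(h^2 - 9) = (h - 4)*(h - 3)*(h + 3)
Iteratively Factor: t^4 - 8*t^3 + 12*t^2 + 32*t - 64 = (t + 2)*(t^3 - 10*t^2 + 32*t - 32) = (t - 4)*(t + 2)*(t^2 - 6*t + 8) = (t - 4)^2*(t + 2)*(t - 2)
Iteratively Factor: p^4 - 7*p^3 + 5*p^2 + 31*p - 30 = (p - 5)*(p^3 - 2*p^2 - 5*p + 6) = (p - 5)*(p + 2)*(p^2 - 4*p + 3) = (p - 5)*(p - 3)*(p + 2)*(p - 1)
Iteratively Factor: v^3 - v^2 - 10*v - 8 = (v - 4)*(v^2 + 3*v + 2) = (v - 4)*(v + 2)*(v + 1)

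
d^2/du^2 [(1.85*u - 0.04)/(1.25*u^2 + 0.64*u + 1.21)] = ((1.85*u - 0.04)*(2.5*u + 0.64)*(5.0*u + 1.28) - (13.875*u + 2.268)*(1.25*u^2 + 0.64*u + 1.21))/(1.25*u^2 + 0.64*u + 1.21)^3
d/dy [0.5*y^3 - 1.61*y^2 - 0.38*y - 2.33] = 1.5*y^2 - 3.22*y - 0.38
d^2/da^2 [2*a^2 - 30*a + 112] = 4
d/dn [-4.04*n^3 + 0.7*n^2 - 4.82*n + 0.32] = -12.12*n^2 + 1.4*n - 4.82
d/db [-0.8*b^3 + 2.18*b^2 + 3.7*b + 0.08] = -2.4*b^2 + 4.36*b + 3.7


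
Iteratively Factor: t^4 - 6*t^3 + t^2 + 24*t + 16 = (t + 1)*(t^3 - 7*t^2 + 8*t + 16) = (t - 4)*(t + 1)*(t^2 - 3*t - 4) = (t - 4)^2*(t + 1)*(t + 1)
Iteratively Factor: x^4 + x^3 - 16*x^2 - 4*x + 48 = (x + 4)*(x^3 - 3*x^2 - 4*x + 12) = (x - 3)*(x + 4)*(x^2 - 4) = (x - 3)*(x + 2)*(x + 4)*(x - 2)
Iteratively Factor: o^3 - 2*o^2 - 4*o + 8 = (o - 2)*(o^2 - 4) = (o - 2)*(o + 2)*(o - 2)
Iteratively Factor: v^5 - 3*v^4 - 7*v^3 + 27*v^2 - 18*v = (v - 3)*(v^4 - 7*v^2 + 6*v) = (v - 3)*(v + 3)*(v^3 - 3*v^2 + 2*v) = v*(v - 3)*(v + 3)*(v^2 - 3*v + 2) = v*(v - 3)*(v - 1)*(v + 3)*(v - 2)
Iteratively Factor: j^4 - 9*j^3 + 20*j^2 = (j - 5)*(j^3 - 4*j^2) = (j - 5)*(j - 4)*(j^2) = j*(j - 5)*(j - 4)*(j)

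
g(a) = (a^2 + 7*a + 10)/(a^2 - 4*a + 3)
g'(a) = (4 - 2*a)*(a^2 + 7*a + 10)/(a^2 - 4*a + 3)^2 + (2*a + 7)/(a^2 - 4*a + 3) = (-11*a^2 - 14*a + 61)/(a^4 - 8*a^3 + 22*a^2 - 24*a + 9)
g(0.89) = 73.34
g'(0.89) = 739.31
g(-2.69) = -0.08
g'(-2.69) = 0.04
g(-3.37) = -0.08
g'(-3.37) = -0.02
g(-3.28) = -0.08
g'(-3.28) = -0.02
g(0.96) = 216.20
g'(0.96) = 5620.19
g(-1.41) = 0.20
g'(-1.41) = 0.52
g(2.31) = -34.86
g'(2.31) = -36.76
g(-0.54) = 1.19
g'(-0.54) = 2.20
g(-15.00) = 0.45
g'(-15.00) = -0.03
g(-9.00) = 0.23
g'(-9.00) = -0.05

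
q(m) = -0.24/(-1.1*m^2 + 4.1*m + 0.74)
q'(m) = -0.24*(2.2*m - 4.1)/(-1.1*m^2 + 4.1*m + 0.74)^2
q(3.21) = -0.09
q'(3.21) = -0.11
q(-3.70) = 0.01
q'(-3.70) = 0.00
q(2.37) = -0.06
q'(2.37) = -0.01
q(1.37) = -0.06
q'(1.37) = 0.01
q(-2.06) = 0.02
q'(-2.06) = 0.01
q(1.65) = -0.05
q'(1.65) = 0.01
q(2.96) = -0.07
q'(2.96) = -0.06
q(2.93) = -0.07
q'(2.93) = -0.05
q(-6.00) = 0.00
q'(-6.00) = 0.00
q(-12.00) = 0.00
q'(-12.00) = 0.00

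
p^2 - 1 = (p - 1)*(p + 1)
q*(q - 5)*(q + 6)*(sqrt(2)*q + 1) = sqrt(2)*q^4 + q^3 + sqrt(2)*q^3 - 30*sqrt(2)*q^2 + q^2 - 30*q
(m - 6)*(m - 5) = m^2 - 11*m + 30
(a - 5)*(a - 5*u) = a^2 - 5*a*u - 5*a + 25*u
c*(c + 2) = c^2 + 2*c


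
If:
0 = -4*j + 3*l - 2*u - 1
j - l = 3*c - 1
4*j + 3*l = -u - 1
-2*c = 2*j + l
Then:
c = 1/4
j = -1/4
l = 0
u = 0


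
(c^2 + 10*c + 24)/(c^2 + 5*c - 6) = (c + 4)/(c - 1)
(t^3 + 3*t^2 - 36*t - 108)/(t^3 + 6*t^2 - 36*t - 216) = (t + 3)/(t + 6)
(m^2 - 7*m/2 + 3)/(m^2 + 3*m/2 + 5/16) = 8*(2*m^2 - 7*m + 6)/(16*m^2 + 24*m + 5)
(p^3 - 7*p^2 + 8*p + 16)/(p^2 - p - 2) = (p^2 - 8*p + 16)/(p - 2)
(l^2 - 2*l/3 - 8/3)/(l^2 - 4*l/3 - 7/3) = (-3*l^2 + 2*l + 8)/(-3*l^2 + 4*l + 7)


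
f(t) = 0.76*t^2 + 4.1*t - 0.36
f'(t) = 1.52*t + 4.1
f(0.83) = 3.57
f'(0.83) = 5.36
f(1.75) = 9.14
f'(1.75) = 6.76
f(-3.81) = -4.95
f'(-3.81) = -1.69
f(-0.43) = -1.98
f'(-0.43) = 3.45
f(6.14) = 53.47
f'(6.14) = 13.43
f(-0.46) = -2.09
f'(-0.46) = 3.40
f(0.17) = 0.36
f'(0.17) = 4.36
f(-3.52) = -5.38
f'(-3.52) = -1.25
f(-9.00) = 24.30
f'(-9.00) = -9.58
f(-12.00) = 59.88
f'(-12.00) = -14.14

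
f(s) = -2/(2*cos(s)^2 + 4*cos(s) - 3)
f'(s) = -2*(4*sin(s)*cos(s) + 4*sin(s))/(2*cos(s)^2 + 4*cos(s) - 3)^2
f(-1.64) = 0.61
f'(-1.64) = 0.70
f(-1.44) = 0.82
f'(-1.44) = 1.50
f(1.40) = 0.88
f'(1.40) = -1.80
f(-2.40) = 0.41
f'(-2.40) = 0.06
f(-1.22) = 1.44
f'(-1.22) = 5.23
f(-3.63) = 0.40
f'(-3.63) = -0.02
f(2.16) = 0.43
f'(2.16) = -0.14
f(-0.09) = -0.67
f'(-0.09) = 0.16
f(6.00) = -0.75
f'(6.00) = 0.61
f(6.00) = -0.75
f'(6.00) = 0.61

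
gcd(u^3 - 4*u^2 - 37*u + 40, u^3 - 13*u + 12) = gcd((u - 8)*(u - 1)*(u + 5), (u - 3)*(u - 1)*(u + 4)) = u - 1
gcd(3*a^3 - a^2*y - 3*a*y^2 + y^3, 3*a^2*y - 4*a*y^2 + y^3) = 3*a^2 - 4*a*y + y^2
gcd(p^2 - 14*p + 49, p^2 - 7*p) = p - 7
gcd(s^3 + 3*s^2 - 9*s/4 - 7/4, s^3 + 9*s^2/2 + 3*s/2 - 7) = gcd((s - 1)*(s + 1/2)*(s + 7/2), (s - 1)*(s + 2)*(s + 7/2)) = s^2 + 5*s/2 - 7/2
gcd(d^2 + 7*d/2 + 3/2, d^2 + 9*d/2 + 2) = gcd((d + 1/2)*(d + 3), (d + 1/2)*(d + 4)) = d + 1/2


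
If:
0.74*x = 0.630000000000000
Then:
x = 0.85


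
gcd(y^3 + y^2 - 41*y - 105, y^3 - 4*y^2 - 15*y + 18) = y + 3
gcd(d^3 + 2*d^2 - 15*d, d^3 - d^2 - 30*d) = d^2 + 5*d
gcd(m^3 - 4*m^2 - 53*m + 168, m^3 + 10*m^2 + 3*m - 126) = m^2 + 4*m - 21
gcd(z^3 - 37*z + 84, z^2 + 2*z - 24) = z - 4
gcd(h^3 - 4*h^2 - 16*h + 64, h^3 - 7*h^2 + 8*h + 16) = h^2 - 8*h + 16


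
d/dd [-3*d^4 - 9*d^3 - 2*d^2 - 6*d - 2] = -12*d^3 - 27*d^2 - 4*d - 6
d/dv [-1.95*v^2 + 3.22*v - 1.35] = 3.22 - 3.9*v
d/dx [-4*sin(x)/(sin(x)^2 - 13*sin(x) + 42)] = 4*(sin(x)^2 - 42)*cos(x)/((sin(x) - 7)^2*(sin(x) - 6)^2)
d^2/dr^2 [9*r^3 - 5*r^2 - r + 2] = 54*r - 10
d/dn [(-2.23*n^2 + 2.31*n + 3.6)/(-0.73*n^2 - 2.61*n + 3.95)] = (7.5066*n^2 - 12.361*n + 18.5205)/(0.5329*n^4 + 3.8106*n^3 + 1.0451*n^2 - 20.619*n + 15.6025)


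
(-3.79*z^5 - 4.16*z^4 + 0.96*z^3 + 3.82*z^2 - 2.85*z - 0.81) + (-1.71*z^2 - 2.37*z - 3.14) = -3.79*z^5 - 4.16*z^4 + 0.96*z^3 + 2.11*z^2 - 5.22*z - 3.95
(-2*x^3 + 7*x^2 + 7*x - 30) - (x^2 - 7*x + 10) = -2*x^3 + 6*x^2 + 14*x - 40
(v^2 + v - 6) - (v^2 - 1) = v - 5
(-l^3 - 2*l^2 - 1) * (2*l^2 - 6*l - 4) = -2*l^5 + 2*l^4 + 16*l^3 + 6*l^2 + 6*l + 4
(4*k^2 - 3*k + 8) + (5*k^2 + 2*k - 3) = 9*k^2 - k + 5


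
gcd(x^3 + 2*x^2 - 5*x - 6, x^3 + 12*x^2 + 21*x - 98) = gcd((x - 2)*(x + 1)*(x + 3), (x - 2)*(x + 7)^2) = x - 2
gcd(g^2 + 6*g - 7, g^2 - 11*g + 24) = 1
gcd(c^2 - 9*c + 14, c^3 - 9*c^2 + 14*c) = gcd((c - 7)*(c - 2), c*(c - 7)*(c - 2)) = c^2 - 9*c + 14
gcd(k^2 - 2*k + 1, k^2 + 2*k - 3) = k - 1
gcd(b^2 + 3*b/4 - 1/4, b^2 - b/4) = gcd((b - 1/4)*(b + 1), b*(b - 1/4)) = b - 1/4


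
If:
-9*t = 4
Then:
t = -4/9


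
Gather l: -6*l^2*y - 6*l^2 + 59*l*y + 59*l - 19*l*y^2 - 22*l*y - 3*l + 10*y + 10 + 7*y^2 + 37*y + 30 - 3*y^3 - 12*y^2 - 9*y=l^2*(-6*y - 6) + l*(-19*y^2 + 37*y + 56) - 3*y^3 - 5*y^2 + 38*y + 40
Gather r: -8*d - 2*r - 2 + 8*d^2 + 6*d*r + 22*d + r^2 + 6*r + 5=8*d^2 + 14*d + r^2 + r*(6*d + 4) + 3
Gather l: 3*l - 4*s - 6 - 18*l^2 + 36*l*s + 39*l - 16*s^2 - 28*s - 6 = -18*l^2 + l*(36*s + 42) - 16*s^2 - 32*s - 12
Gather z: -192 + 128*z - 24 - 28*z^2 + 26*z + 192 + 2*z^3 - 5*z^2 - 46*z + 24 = 2*z^3 - 33*z^2 + 108*z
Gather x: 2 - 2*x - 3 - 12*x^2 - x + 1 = -12*x^2 - 3*x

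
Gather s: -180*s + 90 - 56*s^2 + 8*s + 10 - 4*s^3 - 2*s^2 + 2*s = -4*s^3 - 58*s^2 - 170*s + 100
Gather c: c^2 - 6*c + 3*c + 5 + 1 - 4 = c^2 - 3*c + 2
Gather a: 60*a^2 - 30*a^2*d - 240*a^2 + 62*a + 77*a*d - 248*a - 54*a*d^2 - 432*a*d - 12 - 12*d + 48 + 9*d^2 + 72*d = a^2*(-30*d - 180) + a*(-54*d^2 - 355*d - 186) + 9*d^2 + 60*d + 36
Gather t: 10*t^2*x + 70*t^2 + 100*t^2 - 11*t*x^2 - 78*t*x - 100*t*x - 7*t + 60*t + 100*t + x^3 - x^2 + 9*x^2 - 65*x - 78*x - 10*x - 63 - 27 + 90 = t^2*(10*x + 170) + t*(-11*x^2 - 178*x + 153) + x^3 + 8*x^2 - 153*x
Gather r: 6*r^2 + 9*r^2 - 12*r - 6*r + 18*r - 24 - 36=15*r^2 - 60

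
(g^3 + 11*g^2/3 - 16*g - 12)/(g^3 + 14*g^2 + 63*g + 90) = (g^2 - 7*g/3 - 2)/(g^2 + 8*g + 15)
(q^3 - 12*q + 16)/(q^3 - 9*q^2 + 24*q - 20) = (q + 4)/(q - 5)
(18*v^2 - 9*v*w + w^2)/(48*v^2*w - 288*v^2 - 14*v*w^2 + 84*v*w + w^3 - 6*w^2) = (3*v - w)/(8*v*w - 48*v - w^2 + 6*w)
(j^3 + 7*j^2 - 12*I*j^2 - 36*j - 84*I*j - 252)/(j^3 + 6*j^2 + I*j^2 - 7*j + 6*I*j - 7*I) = (j^2 - 12*I*j - 36)/(j^2 + j*(-1 + I) - I)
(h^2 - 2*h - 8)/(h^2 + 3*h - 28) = (h + 2)/(h + 7)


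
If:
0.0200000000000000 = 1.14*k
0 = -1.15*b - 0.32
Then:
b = -0.28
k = 0.02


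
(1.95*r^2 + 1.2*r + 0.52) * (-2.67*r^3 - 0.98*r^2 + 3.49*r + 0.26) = -5.2065*r^5 - 5.115*r^4 + 4.2411*r^3 + 4.1854*r^2 + 2.1268*r + 0.1352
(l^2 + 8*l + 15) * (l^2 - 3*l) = l^4 + 5*l^3 - 9*l^2 - 45*l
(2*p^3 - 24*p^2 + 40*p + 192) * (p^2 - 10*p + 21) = 2*p^5 - 44*p^4 + 322*p^3 - 712*p^2 - 1080*p + 4032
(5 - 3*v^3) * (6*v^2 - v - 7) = -18*v^5 + 3*v^4 + 21*v^3 + 30*v^2 - 5*v - 35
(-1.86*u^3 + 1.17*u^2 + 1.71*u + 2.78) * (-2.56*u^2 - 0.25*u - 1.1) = 4.7616*u^5 - 2.5302*u^4 - 2.6241*u^3 - 8.8313*u^2 - 2.576*u - 3.058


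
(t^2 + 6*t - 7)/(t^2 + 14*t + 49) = (t - 1)/(t + 7)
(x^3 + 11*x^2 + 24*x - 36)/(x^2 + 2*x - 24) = (x^2 + 5*x - 6)/(x - 4)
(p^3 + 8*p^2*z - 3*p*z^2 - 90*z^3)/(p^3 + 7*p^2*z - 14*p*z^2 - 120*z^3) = (-p + 3*z)/(-p + 4*z)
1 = 1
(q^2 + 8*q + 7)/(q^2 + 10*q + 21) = (q + 1)/(q + 3)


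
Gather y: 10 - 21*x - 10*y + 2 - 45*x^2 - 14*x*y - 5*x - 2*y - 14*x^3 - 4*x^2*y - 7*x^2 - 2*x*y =-14*x^3 - 52*x^2 - 26*x + y*(-4*x^2 - 16*x - 12) + 12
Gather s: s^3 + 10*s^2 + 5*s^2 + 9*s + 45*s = s^3 + 15*s^2 + 54*s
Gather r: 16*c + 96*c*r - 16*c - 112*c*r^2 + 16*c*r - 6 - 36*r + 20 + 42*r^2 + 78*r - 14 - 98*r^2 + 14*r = r^2*(-112*c - 56) + r*(112*c + 56)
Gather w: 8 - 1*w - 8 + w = 0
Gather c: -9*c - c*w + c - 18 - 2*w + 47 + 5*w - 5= c*(-w - 8) + 3*w + 24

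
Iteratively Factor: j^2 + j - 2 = (j + 2)*(j - 1)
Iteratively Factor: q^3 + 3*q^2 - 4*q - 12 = (q - 2)*(q^2 + 5*q + 6) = (q - 2)*(q + 2)*(q + 3)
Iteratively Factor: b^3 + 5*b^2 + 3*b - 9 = (b + 3)*(b^2 + 2*b - 3) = (b + 3)^2*(b - 1)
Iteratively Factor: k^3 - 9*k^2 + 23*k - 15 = (k - 3)*(k^2 - 6*k + 5) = (k - 5)*(k - 3)*(k - 1)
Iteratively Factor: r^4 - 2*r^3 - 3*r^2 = (r + 1)*(r^3 - 3*r^2) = (r - 3)*(r + 1)*(r^2) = r*(r - 3)*(r + 1)*(r)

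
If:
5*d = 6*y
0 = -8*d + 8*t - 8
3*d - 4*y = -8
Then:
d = 24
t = 25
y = 20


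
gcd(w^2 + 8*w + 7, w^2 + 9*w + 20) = 1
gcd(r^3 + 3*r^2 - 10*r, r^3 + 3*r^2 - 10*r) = r^3 + 3*r^2 - 10*r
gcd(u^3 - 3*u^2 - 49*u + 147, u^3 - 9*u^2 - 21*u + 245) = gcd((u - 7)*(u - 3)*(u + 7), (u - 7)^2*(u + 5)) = u - 7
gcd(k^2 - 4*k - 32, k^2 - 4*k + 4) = 1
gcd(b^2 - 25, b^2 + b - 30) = b - 5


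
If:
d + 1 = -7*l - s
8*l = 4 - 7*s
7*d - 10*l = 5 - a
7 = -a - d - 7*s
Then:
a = -2459/130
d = 317/130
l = -89/130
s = 88/65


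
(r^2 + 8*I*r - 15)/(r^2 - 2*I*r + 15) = (r + 5*I)/(r - 5*I)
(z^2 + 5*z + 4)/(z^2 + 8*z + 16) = (z + 1)/(z + 4)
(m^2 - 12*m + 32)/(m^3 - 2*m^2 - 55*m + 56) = (m - 4)/(m^2 + 6*m - 7)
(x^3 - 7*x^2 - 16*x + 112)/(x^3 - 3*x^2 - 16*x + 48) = (x - 7)/(x - 3)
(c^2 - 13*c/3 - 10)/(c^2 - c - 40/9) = 3*(c - 6)/(3*c - 8)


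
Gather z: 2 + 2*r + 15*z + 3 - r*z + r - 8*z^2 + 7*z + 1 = 3*r - 8*z^2 + z*(22 - r) + 6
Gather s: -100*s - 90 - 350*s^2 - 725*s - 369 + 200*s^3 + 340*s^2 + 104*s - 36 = 200*s^3 - 10*s^2 - 721*s - 495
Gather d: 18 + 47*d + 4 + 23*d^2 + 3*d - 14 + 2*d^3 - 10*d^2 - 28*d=2*d^3 + 13*d^2 + 22*d + 8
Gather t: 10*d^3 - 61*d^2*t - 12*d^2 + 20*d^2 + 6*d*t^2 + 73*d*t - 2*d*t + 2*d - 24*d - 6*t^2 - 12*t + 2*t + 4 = 10*d^3 + 8*d^2 - 22*d + t^2*(6*d - 6) + t*(-61*d^2 + 71*d - 10) + 4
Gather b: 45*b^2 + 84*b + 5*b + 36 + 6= 45*b^2 + 89*b + 42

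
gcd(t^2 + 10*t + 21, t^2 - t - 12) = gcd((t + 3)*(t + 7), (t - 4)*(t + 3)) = t + 3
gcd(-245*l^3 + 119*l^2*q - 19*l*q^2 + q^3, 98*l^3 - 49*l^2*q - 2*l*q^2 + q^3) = -7*l + q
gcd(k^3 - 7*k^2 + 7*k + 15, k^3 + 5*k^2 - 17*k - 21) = k^2 - 2*k - 3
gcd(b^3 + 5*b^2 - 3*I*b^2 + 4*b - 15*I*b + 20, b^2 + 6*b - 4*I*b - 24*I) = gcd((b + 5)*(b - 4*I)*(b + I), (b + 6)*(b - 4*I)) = b - 4*I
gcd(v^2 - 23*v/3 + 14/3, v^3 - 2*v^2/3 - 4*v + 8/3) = v - 2/3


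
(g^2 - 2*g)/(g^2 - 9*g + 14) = g/(g - 7)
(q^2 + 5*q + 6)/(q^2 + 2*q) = (q + 3)/q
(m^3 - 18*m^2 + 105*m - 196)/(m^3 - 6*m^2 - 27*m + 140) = (m - 7)/(m + 5)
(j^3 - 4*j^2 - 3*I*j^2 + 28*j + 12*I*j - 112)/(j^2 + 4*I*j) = j - 4 - 7*I + 28*I/j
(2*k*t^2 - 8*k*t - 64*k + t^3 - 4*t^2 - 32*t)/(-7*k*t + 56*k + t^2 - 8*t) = (2*k*t + 8*k + t^2 + 4*t)/(-7*k + t)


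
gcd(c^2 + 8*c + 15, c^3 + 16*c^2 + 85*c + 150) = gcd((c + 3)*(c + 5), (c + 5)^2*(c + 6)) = c + 5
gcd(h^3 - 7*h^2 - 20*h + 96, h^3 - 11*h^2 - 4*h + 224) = h^2 - 4*h - 32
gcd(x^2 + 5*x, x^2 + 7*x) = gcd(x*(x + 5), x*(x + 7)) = x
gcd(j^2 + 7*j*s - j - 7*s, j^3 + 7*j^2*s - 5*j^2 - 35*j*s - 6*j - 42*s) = j + 7*s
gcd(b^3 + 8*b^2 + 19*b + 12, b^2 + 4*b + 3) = b^2 + 4*b + 3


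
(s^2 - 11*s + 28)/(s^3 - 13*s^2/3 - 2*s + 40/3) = 3*(s - 7)/(3*s^2 - s - 10)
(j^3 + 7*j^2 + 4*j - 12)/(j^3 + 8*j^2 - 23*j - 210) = (j^2 + j - 2)/(j^2 + 2*j - 35)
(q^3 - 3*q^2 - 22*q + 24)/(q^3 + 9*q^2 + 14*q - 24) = (q - 6)/(q + 6)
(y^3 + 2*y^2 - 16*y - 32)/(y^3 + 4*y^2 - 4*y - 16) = (y - 4)/(y - 2)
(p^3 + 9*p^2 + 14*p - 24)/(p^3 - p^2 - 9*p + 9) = (p^2 + 10*p + 24)/(p^2 - 9)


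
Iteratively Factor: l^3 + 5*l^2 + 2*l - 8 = (l + 4)*(l^2 + l - 2) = (l - 1)*(l + 4)*(l + 2)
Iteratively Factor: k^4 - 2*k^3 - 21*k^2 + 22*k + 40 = (k + 1)*(k^3 - 3*k^2 - 18*k + 40) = (k - 2)*(k + 1)*(k^2 - k - 20) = (k - 2)*(k + 1)*(k + 4)*(k - 5)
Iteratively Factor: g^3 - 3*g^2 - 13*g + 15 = (g + 3)*(g^2 - 6*g + 5) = (g - 1)*(g + 3)*(g - 5)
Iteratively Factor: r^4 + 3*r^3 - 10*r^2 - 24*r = (r + 4)*(r^3 - r^2 - 6*r) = (r + 2)*(r + 4)*(r^2 - 3*r) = r*(r + 2)*(r + 4)*(r - 3)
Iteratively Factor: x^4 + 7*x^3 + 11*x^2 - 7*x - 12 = (x + 4)*(x^3 + 3*x^2 - x - 3) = (x - 1)*(x + 4)*(x^2 + 4*x + 3) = (x - 1)*(x + 1)*(x + 4)*(x + 3)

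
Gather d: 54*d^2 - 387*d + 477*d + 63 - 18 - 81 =54*d^2 + 90*d - 36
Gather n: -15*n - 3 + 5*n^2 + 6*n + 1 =5*n^2 - 9*n - 2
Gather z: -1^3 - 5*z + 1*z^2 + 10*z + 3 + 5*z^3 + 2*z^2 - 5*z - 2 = 5*z^3 + 3*z^2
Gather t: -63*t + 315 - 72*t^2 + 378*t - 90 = -72*t^2 + 315*t + 225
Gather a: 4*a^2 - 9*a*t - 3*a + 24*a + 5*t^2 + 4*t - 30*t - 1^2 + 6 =4*a^2 + a*(21 - 9*t) + 5*t^2 - 26*t + 5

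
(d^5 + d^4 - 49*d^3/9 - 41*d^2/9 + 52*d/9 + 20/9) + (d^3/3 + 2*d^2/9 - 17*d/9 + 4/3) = d^5 + d^4 - 46*d^3/9 - 13*d^2/3 + 35*d/9 + 32/9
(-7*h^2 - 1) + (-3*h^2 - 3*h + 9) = -10*h^2 - 3*h + 8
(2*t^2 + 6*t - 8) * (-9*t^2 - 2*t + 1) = -18*t^4 - 58*t^3 + 62*t^2 + 22*t - 8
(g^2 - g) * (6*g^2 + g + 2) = 6*g^4 - 5*g^3 + g^2 - 2*g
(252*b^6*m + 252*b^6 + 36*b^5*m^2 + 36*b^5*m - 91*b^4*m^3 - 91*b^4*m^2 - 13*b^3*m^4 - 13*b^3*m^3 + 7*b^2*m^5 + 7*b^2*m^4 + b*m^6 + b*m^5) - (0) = 252*b^6*m + 252*b^6 + 36*b^5*m^2 + 36*b^5*m - 91*b^4*m^3 - 91*b^4*m^2 - 13*b^3*m^4 - 13*b^3*m^3 + 7*b^2*m^5 + 7*b^2*m^4 + b*m^6 + b*m^5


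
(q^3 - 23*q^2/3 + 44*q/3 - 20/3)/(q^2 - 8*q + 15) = (3*q^2 - 8*q + 4)/(3*(q - 3))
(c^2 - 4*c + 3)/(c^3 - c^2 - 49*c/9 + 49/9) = 9*(c - 3)/(9*c^2 - 49)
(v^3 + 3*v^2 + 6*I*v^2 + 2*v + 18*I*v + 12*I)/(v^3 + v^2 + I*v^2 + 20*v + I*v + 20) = (v^2 + v*(2 + 6*I) + 12*I)/(v^2 + I*v + 20)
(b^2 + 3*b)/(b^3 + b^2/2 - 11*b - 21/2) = 2*b/(2*b^2 - 5*b - 7)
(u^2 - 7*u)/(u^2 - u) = (u - 7)/(u - 1)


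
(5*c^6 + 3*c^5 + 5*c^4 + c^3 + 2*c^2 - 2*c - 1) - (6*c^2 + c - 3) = 5*c^6 + 3*c^5 + 5*c^4 + c^3 - 4*c^2 - 3*c + 2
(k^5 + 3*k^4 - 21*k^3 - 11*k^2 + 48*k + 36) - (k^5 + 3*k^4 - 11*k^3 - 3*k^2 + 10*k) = -10*k^3 - 8*k^2 + 38*k + 36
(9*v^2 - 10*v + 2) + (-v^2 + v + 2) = 8*v^2 - 9*v + 4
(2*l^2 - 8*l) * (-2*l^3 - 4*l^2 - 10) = -4*l^5 + 8*l^4 + 32*l^3 - 20*l^2 + 80*l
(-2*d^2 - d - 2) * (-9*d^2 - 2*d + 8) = 18*d^4 + 13*d^3 + 4*d^2 - 4*d - 16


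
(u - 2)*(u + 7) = u^2 + 5*u - 14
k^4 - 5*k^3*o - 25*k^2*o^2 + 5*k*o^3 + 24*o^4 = (k - 8*o)*(k - o)*(k + o)*(k + 3*o)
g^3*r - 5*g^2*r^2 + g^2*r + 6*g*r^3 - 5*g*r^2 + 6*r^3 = (g - 3*r)*(g - 2*r)*(g*r + r)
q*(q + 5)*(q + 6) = q^3 + 11*q^2 + 30*q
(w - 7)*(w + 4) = w^2 - 3*w - 28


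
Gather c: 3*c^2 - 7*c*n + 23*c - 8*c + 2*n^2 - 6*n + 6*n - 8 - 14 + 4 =3*c^2 + c*(15 - 7*n) + 2*n^2 - 18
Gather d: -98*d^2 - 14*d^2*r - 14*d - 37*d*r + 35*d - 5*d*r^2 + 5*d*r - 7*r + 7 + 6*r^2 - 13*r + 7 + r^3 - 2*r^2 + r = d^2*(-14*r - 98) + d*(-5*r^2 - 32*r + 21) + r^3 + 4*r^2 - 19*r + 14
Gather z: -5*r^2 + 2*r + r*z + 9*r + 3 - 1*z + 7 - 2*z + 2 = -5*r^2 + 11*r + z*(r - 3) + 12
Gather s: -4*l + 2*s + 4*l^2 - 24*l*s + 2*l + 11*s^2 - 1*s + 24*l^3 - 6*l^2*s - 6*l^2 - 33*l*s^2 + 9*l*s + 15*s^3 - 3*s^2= 24*l^3 - 2*l^2 - 2*l + 15*s^3 + s^2*(8 - 33*l) + s*(-6*l^2 - 15*l + 1)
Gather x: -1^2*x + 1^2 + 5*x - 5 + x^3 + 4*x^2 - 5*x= x^3 + 4*x^2 - x - 4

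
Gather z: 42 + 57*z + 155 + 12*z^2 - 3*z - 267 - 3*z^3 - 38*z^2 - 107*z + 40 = -3*z^3 - 26*z^2 - 53*z - 30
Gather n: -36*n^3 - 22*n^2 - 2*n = -36*n^3 - 22*n^2 - 2*n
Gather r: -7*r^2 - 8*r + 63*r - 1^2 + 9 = -7*r^2 + 55*r + 8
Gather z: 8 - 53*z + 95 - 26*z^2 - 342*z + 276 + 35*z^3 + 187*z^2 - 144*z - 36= 35*z^3 + 161*z^2 - 539*z + 343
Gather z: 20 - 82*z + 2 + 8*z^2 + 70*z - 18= 8*z^2 - 12*z + 4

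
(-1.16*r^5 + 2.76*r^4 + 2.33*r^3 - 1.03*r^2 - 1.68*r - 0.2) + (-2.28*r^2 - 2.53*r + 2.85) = -1.16*r^5 + 2.76*r^4 + 2.33*r^3 - 3.31*r^2 - 4.21*r + 2.65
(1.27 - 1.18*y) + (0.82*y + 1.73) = 3.0 - 0.36*y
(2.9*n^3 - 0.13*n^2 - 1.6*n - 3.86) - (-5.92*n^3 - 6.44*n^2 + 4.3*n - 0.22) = 8.82*n^3 + 6.31*n^2 - 5.9*n - 3.64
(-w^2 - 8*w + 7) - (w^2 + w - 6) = -2*w^2 - 9*w + 13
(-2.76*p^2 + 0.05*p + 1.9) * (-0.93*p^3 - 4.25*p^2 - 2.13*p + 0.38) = 2.5668*p^5 + 11.6835*p^4 + 3.8993*p^3 - 9.2303*p^2 - 4.028*p + 0.722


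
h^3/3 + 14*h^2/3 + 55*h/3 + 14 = (h/3 + 1/3)*(h + 6)*(h + 7)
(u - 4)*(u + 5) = u^2 + u - 20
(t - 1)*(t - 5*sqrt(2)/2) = t^2 - 5*sqrt(2)*t/2 - t + 5*sqrt(2)/2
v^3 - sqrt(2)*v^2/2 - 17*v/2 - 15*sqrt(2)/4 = (v - 5*sqrt(2)/2)*(v + sqrt(2)/2)*(v + 3*sqrt(2)/2)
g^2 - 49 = (g - 7)*(g + 7)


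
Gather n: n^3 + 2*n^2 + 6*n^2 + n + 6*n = n^3 + 8*n^2 + 7*n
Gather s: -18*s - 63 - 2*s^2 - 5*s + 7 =-2*s^2 - 23*s - 56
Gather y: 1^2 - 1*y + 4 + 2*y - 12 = y - 7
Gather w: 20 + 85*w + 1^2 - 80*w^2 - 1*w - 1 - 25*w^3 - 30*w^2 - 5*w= -25*w^3 - 110*w^2 + 79*w + 20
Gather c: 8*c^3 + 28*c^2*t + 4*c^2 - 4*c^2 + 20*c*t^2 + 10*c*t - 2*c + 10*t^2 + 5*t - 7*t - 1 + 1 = 8*c^3 + 28*c^2*t + c*(20*t^2 + 10*t - 2) + 10*t^2 - 2*t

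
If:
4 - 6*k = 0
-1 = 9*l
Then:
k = 2/3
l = -1/9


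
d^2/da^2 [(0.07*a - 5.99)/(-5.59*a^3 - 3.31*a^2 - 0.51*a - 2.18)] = (-13.124202*a^5 + 2238.34221*a^4 + 1772.183208*a^3 + 506.459988*a^2 - 374.271078*a - 83.173634)/(174.676879*a^9 + 310.293633*a^8 + 231.54339*a^7 + 297.246139*a^6 + 263.142642*a^5 + 111.525459*a^4 + 101.910747*a^3 + 48.892386*a^2 + 7.271172*a + 10.360232)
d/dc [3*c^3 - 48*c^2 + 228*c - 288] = 9*c^2 - 96*c + 228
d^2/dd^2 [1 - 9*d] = 0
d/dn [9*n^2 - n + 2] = 18*n - 1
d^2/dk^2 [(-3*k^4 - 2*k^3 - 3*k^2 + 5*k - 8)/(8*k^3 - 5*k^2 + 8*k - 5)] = 2*(-155*k^6 + 1344*k^5 - 4377*k^4 + 2287*k^3 - 921*k^2 - 525*k - 187)/(512*k^9 - 960*k^8 + 2136*k^7 - 3005*k^6 + 3336*k^5 - 3255*k^4 + 2312*k^3 - 1335*k^2 + 600*k - 125)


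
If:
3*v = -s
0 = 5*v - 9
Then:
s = -27/5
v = 9/5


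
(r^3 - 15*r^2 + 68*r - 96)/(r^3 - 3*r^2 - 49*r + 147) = (r^2 - 12*r + 32)/(r^2 - 49)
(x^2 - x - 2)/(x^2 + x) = (x - 2)/x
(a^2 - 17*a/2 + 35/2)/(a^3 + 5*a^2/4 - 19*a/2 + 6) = 2*(2*a^2 - 17*a + 35)/(4*a^3 + 5*a^2 - 38*a + 24)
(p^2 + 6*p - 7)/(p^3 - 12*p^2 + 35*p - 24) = (p + 7)/(p^2 - 11*p + 24)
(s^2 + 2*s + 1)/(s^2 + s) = (s + 1)/s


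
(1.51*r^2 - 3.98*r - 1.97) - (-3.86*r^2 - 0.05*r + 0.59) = 5.37*r^2 - 3.93*r - 2.56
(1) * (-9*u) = -9*u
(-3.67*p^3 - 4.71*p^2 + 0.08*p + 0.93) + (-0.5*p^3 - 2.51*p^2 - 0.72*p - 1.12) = -4.17*p^3 - 7.22*p^2 - 0.64*p - 0.19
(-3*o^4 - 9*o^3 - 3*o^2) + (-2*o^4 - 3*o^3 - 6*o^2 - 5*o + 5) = -5*o^4 - 12*o^3 - 9*o^2 - 5*o + 5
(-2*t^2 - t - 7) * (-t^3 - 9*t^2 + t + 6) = 2*t^5 + 19*t^4 + 14*t^3 + 50*t^2 - 13*t - 42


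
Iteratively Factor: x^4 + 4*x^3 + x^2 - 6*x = (x + 3)*(x^3 + x^2 - 2*x) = (x + 2)*(x + 3)*(x^2 - x) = (x - 1)*(x + 2)*(x + 3)*(x)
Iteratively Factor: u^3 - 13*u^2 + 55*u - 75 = (u - 3)*(u^2 - 10*u + 25) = (u - 5)*(u - 3)*(u - 5)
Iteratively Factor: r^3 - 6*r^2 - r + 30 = (r + 2)*(r^2 - 8*r + 15) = (r - 3)*(r + 2)*(r - 5)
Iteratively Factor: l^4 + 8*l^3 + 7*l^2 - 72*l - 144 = (l + 4)*(l^3 + 4*l^2 - 9*l - 36) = (l + 3)*(l + 4)*(l^2 + l - 12) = (l - 3)*(l + 3)*(l + 4)*(l + 4)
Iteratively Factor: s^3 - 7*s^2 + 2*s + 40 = (s + 2)*(s^2 - 9*s + 20) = (s - 5)*(s + 2)*(s - 4)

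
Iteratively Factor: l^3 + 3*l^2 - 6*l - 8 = (l - 2)*(l^2 + 5*l + 4) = (l - 2)*(l + 1)*(l + 4)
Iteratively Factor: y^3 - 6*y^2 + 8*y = (y - 4)*(y^2 - 2*y) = (y - 4)*(y - 2)*(y)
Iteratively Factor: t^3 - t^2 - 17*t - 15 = (t + 1)*(t^2 - 2*t - 15) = (t + 1)*(t + 3)*(t - 5)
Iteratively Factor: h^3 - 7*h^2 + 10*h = (h)*(h^2 - 7*h + 10) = h*(h - 5)*(h - 2)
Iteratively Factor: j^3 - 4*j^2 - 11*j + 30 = (j + 3)*(j^2 - 7*j + 10) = (j - 2)*(j + 3)*(j - 5)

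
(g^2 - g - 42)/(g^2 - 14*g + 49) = (g + 6)/(g - 7)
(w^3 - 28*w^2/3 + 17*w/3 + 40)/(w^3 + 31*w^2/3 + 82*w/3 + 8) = (3*w^3 - 28*w^2 + 17*w + 120)/(3*w^3 + 31*w^2 + 82*w + 24)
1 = 1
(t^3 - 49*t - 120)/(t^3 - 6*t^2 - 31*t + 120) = (t + 3)/(t - 3)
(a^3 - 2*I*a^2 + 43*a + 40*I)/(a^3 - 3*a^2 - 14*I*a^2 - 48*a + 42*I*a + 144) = (a^2 + 6*I*a - 5)/(a^2 + a*(-3 - 6*I) + 18*I)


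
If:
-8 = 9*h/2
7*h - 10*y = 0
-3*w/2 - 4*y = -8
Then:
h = -16/9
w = 1168/135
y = -56/45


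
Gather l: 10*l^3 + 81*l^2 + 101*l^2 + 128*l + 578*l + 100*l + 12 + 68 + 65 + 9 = 10*l^3 + 182*l^2 + 806*l + 154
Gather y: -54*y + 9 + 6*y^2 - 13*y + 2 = 6*y^2 - 67*y + 11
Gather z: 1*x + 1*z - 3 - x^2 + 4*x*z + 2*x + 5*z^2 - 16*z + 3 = -x^2 + 3*x + 5*z^2 + z*(4*x - 15)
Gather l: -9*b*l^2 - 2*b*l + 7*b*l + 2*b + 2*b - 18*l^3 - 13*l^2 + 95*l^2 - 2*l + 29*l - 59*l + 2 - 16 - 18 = 4*b - 18*l^3 + l^2*(82 - 9*b) + l*(5*b - 32) - 32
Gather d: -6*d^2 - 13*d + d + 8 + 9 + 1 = -6*d^2 - 12*d + 18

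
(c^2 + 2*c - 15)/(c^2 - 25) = (c - 3)/(c - 5)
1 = 1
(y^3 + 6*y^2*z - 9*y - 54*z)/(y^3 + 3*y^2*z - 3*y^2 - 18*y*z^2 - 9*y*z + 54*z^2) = (y + 3)/(y - 3*z)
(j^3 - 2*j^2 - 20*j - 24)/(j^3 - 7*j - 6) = (j^2 - 4*j - 12)/(j^2 - 2*j - 3)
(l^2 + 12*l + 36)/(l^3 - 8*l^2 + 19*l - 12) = (l^2 + 12*l + 36)/(l^3 - 8*l^2 + 19*l - 12)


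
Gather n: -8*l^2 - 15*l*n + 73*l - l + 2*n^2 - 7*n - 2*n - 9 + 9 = -8*l^2 + 72*l + 2*n^2 + n*(-15*l - 9)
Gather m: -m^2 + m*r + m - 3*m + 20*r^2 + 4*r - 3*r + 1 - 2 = -m^2 + m*(r - 2) + 20*r^2 + r - 1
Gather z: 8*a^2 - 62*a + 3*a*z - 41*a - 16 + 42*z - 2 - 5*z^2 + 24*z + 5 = 8*a^2 - 103*a - 5*z^2 + z*(3*a + 66) - 13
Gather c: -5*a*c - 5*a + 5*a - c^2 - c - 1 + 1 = -c^2 + c*(-5*a - 1)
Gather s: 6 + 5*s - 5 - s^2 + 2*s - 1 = -s^2 + 7*s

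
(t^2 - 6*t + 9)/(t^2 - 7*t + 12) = (t - 3)/(t - 4)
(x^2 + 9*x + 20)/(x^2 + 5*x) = (x + 4)/x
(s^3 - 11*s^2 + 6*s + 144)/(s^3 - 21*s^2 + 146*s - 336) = (s + 3)/(s - 7)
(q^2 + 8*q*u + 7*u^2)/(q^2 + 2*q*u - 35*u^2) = (q + u)/(q - 5*u)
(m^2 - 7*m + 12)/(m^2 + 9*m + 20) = (m^2 - 7*m + 12)/(m^2 + 9*m + 20)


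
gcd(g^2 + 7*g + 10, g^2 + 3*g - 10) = g + 5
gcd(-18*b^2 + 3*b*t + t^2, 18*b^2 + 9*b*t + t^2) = 6*b + t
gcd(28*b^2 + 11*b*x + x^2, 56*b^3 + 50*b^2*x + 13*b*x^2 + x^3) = 28*b^2 + 11*b*x + x^2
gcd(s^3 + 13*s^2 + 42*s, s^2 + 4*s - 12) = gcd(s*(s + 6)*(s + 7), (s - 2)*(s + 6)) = s + 6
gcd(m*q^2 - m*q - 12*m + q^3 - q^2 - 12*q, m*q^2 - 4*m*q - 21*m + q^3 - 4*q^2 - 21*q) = m*q + 3*m + q^2 + 3*q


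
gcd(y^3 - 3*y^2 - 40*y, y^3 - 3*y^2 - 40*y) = y^3 - 3*y^2 - 40*y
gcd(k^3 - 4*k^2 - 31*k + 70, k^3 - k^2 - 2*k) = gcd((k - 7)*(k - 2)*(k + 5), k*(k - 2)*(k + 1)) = k - 2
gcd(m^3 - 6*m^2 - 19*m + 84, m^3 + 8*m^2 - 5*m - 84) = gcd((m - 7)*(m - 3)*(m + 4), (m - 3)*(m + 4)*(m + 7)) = m^2 + m - 12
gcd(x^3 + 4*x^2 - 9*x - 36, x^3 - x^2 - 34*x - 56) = x + 4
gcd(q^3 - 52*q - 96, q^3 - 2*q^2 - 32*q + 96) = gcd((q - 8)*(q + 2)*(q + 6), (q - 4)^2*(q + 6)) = q + 6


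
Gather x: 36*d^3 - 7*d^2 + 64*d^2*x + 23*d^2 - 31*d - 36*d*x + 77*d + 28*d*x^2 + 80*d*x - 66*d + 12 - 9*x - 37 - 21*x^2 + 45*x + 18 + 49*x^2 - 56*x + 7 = 36*d^3 + 16*d^2 - 20*d + x^2*(28*d + 28) + x*(64*d^2 + 44*d - 20)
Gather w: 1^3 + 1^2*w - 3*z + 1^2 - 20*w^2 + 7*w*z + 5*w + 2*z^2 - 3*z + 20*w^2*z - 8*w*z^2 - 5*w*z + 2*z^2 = w^2*(20*z - 20) + w*(-8*z^2 + 2*z + 6) + 4*z^2 - 6*z + 2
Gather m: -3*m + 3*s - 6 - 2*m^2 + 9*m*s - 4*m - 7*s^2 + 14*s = -2*m^2 + m*(9*s - 7) - 7*s^2 + 17*s - 6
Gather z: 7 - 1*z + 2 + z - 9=0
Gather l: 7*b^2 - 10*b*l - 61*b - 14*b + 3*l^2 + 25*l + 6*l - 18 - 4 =7*b^2 - 75*b + 3*l^2 + l*(31 - 10*b) - 22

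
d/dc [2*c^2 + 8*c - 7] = 4*c + 8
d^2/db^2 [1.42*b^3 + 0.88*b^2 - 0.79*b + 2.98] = 8.52*b + 1.76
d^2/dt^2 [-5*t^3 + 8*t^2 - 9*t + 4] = 16 - 30*t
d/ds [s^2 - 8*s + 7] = 2*s - 8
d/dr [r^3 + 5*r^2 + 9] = r*(3*r + 10)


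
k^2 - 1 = (k - 1)*(k + 1)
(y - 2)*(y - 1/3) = y^2 - 7*y/3 + 2/3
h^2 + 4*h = h*(h + 4)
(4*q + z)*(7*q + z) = 28*q^2 + 11*q*z + z^2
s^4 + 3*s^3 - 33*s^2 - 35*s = s*(s - 5)*(s + 1)*(s + 7)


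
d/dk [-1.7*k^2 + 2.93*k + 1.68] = 2.93 - 3.4*k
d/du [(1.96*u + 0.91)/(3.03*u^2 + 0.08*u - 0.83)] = (5.9388*u^2 + 0.1568*u - (1.96*u + 0.91)*(6.06*u + 0.08) - 1.6268)/(3.03*u^2 + 0.08*u - 0.83)^2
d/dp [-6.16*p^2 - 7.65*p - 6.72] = -12.32*p - 7.65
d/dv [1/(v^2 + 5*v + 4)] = (-2*v - 5)/(v^2 + 5*v + 4)^2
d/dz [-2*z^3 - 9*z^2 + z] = -6*z^2 - 18*z + 1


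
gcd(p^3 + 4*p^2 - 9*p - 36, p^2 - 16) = p + 4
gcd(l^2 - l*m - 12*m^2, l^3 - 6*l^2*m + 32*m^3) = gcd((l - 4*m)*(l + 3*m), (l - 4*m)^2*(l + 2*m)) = l - 4*m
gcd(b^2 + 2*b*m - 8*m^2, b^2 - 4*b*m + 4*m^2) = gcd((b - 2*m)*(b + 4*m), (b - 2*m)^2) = b - 2*m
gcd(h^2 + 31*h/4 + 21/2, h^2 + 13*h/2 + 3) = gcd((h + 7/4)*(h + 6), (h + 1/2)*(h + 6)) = h + 6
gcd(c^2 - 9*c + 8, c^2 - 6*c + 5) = c - 1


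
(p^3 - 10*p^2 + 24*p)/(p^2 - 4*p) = p - 6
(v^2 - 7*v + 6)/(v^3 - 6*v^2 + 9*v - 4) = (v - 6)/(v^2 - 5*v + 4)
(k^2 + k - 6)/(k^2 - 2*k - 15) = (k - 2)/(k - 5)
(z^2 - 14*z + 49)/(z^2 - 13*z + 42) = (z - 7)/(z - 6)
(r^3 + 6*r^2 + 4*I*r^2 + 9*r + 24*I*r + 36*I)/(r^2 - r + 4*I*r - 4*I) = (r^2 + 6*r + 9)/(r - 1)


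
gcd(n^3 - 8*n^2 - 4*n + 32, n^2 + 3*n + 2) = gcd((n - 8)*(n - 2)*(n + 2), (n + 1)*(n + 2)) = n + 2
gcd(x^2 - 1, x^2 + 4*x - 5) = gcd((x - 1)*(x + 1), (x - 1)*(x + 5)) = x - 1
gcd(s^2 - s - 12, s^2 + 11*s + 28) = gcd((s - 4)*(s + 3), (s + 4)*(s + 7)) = 1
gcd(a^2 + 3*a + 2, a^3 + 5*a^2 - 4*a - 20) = a + 2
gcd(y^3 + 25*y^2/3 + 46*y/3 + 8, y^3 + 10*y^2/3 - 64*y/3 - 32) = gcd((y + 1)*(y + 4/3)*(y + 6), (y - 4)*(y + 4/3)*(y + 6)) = y^2 + 22*y/3 + 8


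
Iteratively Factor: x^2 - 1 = (x - 1)*(x + 1)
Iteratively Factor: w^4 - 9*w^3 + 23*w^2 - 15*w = (w)*(w^3 - 9*w^2 + 23*w - 15) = w*(w - 3)*(w^2 - 6*w + 5) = w*(w - 3)*(w - 1)*(w - 5)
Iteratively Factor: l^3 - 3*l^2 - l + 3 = (l + 1)*(l^2 - 4*l + 3) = (l - 3)*(l + 1)*(l - 1)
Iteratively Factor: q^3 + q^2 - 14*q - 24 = (q + 2)*(q^2 - q - 12) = (q + 2)*(q + 3)*(q - 4)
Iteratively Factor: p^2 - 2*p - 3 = (p + 1)*(p - 3)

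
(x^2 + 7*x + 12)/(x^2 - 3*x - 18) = (x + 4)/(x - 6)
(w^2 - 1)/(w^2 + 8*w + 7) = (w - 1)/(w + 7)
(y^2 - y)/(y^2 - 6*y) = (y - 1)/(y - 6)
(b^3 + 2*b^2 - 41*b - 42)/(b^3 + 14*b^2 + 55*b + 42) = (b - 6)/(b + 6)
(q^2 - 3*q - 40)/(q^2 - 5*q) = (q^2 - 3*q - 40)/(q*(q - 5))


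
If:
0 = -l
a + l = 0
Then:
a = 0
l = 0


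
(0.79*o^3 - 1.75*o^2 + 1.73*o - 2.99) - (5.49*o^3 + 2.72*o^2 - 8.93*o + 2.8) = -4.7*o^3 - 4.47*o^2 + 10.66*o - 5.79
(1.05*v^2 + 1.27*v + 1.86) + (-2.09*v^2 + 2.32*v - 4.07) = -1.04*v^2 + 3.59*v - 2.21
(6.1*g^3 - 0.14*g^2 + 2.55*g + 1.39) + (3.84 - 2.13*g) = 6.1*g^3 - 0.14*g^2 + 0.42*g + 5.23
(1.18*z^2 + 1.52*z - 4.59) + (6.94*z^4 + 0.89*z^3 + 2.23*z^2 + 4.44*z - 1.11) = 6.94*z^4 + 0.89*z^3 + 3.41*z^2 + 5.96*z - 5.7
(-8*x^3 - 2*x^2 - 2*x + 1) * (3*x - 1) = -24*x^4 + 2*x^3 - 4*x^2 + 5*x - 1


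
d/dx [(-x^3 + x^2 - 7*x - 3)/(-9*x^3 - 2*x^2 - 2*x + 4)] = (11*x^4 - 122*x^3 - 109*x^2 - 4*x - 34)/(81*x^6 + 36*x^5 + 40*x^4 - 64*x^3 - 12*x^2 - 16*x + 16)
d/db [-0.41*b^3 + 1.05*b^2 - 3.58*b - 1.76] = -1.23*b^2 + 2.1*b - 3.58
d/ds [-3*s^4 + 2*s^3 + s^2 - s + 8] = -12*s^3 + 6*s^2 + 2*s - 1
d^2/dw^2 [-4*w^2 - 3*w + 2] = -8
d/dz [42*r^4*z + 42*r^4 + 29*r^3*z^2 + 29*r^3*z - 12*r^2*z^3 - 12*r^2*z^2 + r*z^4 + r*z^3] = r*(42*r^3 + 58*r^2*z + 29*r^2 - 36*r*z^2 - 24*r*z + 4*z^3 + 3*z^2)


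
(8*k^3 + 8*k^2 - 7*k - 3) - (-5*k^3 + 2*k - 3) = 13*k^3 + 8*k^2 - 9*k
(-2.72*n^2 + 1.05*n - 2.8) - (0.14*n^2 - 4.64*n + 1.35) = -2.86*n^2 + 5.69*n - 4.15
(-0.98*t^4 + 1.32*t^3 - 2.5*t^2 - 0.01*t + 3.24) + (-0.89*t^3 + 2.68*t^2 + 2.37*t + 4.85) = -0.98*t^4 + 0.43*t^3 + 0.18*t^2 + 2.36*t + 8.09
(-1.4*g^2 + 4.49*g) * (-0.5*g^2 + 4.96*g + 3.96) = 0.7*g^4 - 9.189*g^3 + 16.7264*g^2 + 17.7804*g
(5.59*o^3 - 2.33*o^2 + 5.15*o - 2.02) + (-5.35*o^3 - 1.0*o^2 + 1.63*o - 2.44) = 0.24*o^3 - 3.33*o^2 + 6.78*o - 4.46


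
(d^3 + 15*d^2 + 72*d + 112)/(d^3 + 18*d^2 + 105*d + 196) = (d + 4)/(d + 7)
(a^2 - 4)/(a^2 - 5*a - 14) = (a - 2)/(a - 7)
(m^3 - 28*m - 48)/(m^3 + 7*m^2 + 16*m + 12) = (m^2 - 2*m - 24)/(m^2 + 5*m + 6)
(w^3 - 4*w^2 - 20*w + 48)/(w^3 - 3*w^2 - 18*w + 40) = (w - 6)/(w - 5)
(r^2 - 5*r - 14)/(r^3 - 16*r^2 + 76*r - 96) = (r^2 - 5*r - 14)/(r^3 - 16*r^2 + 76*r - 96)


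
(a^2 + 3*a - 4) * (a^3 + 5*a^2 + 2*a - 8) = a^5 + 8*a^4 + 13*a^3 - 22*a^2 - 32*a + 32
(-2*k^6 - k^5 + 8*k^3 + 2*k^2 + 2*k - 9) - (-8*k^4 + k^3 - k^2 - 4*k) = -2*k^6 - k^5 + 8*k^4 + 7*k^3 + 3*k^2 + 6*k - 9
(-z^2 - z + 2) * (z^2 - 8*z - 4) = -z^4 + 7*z^3 + 14*z^2 - 12*z - 8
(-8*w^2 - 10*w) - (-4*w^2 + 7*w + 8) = -4*w^2 - 17*w - 8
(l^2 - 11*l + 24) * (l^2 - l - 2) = l^4 - 12*l^3 + 33*l^2 - 2*l - 48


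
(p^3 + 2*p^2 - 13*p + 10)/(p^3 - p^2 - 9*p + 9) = (p^2 + 3*p - 10)/(p^2 - 9)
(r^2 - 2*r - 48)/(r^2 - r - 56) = (r + 6)/(r + 7)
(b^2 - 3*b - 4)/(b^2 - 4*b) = (b + 1)/b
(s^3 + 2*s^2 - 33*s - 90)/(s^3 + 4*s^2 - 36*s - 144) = (s^2 + 8*s + 15)/(s^2 + 10*s + 24)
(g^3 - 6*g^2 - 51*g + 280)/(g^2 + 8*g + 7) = (g^2 - 13*g + 40)/(g + 1)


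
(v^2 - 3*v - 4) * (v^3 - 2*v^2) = v^5 - 5*v^4 + 2*v^3 + 8*v^2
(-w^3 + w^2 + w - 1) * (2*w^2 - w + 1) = -2*w^5 + 3*w^4 - 2*w^2 + 2*w - 1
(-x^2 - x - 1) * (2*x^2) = -2*x^4 - 2*x^3 - 2*x^2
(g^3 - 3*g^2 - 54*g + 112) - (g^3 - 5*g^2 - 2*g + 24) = 2*g^2 - 52*g + 88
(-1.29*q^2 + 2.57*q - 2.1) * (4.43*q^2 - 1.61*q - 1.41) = -5.7147*q^4 + 13.462*q^3 - 11.6218*q^2 - 0.242699999999999*q + 2.961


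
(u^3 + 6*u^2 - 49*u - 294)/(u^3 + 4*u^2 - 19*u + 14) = (u^2 - u - 42)/(u^2 - 3*u + 2)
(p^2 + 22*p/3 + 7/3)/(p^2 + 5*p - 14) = (p + 1/3)/(p - 2)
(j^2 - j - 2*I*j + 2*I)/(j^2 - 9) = (j^2 - j - 2*I*j + 2*I)/(j^2 - 9)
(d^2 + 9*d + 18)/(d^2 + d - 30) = (d + 3)/(d - 5)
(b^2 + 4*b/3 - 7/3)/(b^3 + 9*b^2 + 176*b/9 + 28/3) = 3*(b - 1)/(3*b^2 + 20*b + 12)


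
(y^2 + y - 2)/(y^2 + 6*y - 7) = (y + 2)/(y + 7)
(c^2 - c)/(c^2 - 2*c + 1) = c/(c - 1)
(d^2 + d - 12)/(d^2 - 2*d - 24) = (d - 3)/(d - 6)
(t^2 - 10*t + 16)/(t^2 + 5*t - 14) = (t - 8)/(t + 7)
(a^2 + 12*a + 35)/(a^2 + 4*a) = (a^2 + 12*a + 35)/(a*(a + 4))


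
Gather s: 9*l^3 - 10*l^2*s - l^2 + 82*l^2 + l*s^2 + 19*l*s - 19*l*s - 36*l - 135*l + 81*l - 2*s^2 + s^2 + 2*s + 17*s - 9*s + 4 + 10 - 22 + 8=9*l^3 + 81*l^2 - 90*l + s^2*(l - 1) + s*(10 - 10*l^2)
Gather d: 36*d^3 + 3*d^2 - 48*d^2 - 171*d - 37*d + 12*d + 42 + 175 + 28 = 36*d^3 - 45*d^2 - 196*d + 245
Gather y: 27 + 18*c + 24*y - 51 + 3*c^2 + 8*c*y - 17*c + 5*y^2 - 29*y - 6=3*c^2 + c + 5*y^2 + y*(8*c - 5) - 30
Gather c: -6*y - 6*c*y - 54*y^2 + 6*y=-6*c*y - 54*y^2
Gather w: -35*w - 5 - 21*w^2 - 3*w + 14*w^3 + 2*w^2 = 14*w^3 - 19*w^2 - 38*w - 5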